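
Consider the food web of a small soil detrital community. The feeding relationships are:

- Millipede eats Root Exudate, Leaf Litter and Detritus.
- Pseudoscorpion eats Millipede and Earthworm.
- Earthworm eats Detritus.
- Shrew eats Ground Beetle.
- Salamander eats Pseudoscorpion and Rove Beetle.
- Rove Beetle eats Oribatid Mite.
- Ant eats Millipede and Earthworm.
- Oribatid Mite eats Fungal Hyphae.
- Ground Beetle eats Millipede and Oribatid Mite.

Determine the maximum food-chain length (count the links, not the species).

3 links

One longest chain: Fungal Hyphae → Oribatid Mite → Rove Beetle → Salamander.
It has 4 species and 3 links.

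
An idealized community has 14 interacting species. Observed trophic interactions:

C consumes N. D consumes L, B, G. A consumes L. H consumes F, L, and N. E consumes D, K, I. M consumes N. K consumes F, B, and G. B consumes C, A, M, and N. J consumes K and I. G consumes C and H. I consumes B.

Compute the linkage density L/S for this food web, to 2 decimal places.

L/S = 1.71

There are L = 24 links among S = 14 species.
L/S = 24/14 = 1.7143 ≈ 1.71.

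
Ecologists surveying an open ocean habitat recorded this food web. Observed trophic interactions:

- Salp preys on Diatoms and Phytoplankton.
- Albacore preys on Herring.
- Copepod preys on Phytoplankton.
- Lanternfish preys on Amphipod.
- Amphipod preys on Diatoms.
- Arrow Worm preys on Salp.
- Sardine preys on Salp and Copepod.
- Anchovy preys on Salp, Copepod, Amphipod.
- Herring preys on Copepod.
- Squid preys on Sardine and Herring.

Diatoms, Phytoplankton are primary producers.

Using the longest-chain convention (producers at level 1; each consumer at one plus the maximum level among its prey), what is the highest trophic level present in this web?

Producers (level 1): Diatoms, Phytoplankton.
Phytoplankton → Copepod → Herring → Albacore gives Albacore level 4.
No species has a prey at level 4, so no species reaches level 5.

4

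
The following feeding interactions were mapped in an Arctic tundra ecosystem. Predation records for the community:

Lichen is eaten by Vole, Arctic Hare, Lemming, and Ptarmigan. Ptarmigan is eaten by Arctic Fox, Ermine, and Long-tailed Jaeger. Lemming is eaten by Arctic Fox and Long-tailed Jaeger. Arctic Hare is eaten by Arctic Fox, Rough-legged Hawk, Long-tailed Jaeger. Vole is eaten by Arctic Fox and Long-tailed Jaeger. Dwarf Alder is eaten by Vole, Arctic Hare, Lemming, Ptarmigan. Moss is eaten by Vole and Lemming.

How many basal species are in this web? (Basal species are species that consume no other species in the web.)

Basal species (no prey listed): Lichen, Dwarf Alder, Moss.
Count: 3.

3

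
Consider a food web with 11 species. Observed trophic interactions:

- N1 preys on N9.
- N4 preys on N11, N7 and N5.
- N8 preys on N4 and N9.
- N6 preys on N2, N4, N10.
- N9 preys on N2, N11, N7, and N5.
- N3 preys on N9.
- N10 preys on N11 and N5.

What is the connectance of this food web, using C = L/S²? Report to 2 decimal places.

C = 0.13

The web has S = 11 species and L = 16 feeding links.
C = L / S² = 16 / 121 = 0.1322 ≈ 0.13.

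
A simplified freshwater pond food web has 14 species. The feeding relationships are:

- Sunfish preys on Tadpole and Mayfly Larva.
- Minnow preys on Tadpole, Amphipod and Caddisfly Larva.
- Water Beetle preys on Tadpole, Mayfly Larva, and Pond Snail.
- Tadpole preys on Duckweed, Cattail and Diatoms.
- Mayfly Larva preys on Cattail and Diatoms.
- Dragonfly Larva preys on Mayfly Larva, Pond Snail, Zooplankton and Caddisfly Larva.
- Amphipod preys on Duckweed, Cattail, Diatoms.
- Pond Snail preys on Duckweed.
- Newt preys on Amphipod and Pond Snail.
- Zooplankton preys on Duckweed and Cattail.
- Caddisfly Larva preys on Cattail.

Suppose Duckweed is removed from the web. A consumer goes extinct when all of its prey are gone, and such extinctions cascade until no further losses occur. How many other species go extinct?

Remove Duckweed.
Round 1: Pond Snail (all prey gone) → extinct.
No further losses. Total secondary extinctions: 1.

1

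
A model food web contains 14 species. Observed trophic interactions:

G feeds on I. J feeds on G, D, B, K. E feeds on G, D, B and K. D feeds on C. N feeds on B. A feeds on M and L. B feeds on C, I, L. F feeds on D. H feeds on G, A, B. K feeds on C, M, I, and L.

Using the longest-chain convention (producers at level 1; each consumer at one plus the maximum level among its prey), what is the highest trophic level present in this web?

3

Producers (level 1): C, M, L, I.
C → B → E gives E level 3.
No species has a prey at level 3, so no species reaches level 4.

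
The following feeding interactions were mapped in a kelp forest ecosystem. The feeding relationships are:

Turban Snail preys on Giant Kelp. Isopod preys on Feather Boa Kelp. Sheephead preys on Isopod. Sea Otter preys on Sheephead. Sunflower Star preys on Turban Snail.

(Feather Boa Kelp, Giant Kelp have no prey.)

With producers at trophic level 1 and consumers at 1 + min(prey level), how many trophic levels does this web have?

Producers (level 1): Feather Boa Kelp, Giant Kelp.
Following each consumer down to its lowest-level prey: Feather Boa Kelp → Isopod → Sheephead → Sea Otter (levels 1 through 4).
All prey of Sea Otter (Sheephead 3) are at level 3 or above, so Sea Otter is at level 1 + 3 = 4.
Every consumer has at least one prey at level 3 or below, so none exceeds level 4.

4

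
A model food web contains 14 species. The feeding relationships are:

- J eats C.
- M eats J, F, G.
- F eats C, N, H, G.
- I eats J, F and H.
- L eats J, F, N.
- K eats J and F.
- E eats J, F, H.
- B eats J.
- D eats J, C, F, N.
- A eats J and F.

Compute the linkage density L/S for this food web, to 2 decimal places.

L/S = 1.86

There are L = 26 links among S = 14 species.
L/S = 26/14 = 1.8571 ≈ 1.86.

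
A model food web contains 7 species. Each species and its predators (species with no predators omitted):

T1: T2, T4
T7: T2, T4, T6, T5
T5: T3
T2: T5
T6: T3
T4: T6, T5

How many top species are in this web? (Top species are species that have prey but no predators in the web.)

Top species (has prey, but nothing eats it): T3.
Count: 1.

1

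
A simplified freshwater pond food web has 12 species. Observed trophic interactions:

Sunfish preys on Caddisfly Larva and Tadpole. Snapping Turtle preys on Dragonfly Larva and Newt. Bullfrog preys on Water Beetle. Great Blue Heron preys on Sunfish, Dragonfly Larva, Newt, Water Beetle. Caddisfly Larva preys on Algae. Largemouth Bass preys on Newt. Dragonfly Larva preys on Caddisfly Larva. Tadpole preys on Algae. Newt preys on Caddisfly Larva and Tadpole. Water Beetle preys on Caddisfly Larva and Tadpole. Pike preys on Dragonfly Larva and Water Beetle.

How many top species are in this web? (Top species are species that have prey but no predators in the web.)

5

Top species (has prey, but nothing eats it): Largemouth Bass, Bullfrog, Great Blue Heron, Snapping Turtle, Pike.
Count: 5.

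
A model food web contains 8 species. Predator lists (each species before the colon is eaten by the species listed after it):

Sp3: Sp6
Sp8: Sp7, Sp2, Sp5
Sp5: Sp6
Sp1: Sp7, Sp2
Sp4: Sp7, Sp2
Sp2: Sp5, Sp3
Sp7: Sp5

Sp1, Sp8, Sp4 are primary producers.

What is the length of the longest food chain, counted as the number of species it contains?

One longest chain: Sp1 → Sp7 → Sp5 → Sp6.
It has 4 species and 3 links.

4 species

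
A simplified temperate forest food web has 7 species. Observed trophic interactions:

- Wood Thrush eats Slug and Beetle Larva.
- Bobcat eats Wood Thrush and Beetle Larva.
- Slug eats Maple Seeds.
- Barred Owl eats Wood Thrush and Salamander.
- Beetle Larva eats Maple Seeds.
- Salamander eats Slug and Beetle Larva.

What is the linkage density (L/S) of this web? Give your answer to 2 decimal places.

There are L = 10 links among S = 7 species.
L/S = 10/7 = 1.4286 ≈ 1.43.

L/S = 1.43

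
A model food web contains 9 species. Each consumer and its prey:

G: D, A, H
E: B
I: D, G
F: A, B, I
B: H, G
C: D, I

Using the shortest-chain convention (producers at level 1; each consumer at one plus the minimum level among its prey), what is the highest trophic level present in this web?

3

Producers (level 1): D, A, H.
Following each consumer down to its lowest-level prey: H → B → E (levels 1 through 3).
All prey of E (B 2) are at level 2 or above, so E is at level 1 + 2 = 3.
Every consumer has at least one prey at level 2 or below, so none exceeds level 3.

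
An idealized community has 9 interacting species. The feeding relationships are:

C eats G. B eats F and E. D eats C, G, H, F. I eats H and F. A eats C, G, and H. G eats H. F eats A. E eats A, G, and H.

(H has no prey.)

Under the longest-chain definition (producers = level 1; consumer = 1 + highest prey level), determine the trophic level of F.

H is a producer → level 1.
G eats H → level 2.
C eats G → level 3.
A eats C (level 3); other prey at levels: H 1, G 2 → level 4.
F eats A → level 5.

Trophic level 5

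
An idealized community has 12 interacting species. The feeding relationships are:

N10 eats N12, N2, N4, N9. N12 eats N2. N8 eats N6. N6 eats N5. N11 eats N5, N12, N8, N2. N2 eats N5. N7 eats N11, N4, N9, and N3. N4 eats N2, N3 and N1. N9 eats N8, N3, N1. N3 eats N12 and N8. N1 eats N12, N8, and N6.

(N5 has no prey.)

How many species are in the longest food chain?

One longest chain: N5 → N6 → N8 → N1 → N9 → N10.
It has 6 species and 5 links.

6 species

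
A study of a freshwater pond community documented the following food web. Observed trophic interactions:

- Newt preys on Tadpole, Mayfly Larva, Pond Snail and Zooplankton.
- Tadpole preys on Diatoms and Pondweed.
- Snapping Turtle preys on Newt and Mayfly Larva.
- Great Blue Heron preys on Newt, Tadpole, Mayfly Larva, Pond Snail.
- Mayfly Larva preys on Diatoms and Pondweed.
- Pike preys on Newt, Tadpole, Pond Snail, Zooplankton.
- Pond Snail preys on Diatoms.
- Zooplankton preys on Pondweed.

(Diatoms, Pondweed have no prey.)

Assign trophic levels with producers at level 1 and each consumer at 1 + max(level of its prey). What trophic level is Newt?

Trophic level 3

Pondweed is a producer → level 1.
Zooplankton eats Pondweed → level 2.
Newt eats Zooplankton (level 2); other prey at levels: Pond Snail 2, Tadpole 2, Mayfly Larva 2 → level 3.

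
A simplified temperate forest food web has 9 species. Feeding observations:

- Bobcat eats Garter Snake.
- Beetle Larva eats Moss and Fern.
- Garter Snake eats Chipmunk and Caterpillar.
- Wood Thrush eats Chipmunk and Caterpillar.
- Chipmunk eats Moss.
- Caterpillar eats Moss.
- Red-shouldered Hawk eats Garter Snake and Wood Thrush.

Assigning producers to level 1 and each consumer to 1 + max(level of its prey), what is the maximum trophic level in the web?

4

Producers (level 1): Moss, Fern.
Moss → Caterpillar → Garter Snake → Red-shouldered Hawk gives Red-shouldered Hawk level 4.
No species has a prey at level 4, so no species reaches level 5.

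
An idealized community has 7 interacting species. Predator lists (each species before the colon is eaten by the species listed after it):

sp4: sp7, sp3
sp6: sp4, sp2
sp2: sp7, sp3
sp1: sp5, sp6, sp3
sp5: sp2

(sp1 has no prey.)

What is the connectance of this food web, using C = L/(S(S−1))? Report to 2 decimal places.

C = 0.24

The web has S = 7 species and L = 10 feeding links.
C = L / (S(S−1)) = 10 / 42 = 0.2381 ≈ 0.24.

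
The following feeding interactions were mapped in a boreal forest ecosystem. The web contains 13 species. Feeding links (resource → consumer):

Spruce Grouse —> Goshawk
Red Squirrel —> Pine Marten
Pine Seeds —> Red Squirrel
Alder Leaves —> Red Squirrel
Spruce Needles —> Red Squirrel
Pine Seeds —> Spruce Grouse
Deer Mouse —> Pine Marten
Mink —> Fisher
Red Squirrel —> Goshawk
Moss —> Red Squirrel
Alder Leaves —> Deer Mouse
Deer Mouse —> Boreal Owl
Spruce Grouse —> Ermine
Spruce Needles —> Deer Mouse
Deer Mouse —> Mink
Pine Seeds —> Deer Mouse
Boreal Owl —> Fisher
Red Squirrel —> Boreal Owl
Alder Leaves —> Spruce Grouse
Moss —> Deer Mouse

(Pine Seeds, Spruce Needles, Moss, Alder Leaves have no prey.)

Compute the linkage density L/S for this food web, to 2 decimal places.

L/S = 1.54

There are L = 20 links among S = 13 species.
L/S = 20/13 = 1.5385 ≈ 1.54.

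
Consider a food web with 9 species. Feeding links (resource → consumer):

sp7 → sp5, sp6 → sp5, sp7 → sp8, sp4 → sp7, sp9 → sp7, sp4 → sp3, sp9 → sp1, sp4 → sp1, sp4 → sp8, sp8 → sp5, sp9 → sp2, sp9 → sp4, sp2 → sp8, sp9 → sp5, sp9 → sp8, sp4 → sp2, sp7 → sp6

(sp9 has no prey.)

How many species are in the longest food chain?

5 species

One longest chain: sp9 → sp4 → sp7 → sp6 → sp5.
It has 5 species and 4 links.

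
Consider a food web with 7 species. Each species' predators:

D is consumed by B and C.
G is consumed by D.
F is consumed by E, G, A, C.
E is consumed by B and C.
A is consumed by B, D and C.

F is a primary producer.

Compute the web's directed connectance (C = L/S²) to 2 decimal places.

C = 0.24

The web has S = 7 species and L = 12 feeding links.
C = L / S² = 12 / 49 = 0.2449 ≈ 0.24.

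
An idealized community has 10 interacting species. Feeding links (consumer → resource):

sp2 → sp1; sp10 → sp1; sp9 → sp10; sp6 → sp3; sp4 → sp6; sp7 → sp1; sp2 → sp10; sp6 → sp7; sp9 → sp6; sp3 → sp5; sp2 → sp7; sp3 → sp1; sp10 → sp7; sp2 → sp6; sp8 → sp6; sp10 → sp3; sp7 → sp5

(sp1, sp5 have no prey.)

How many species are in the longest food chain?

4 species

One longest chain: sp1 → sp7 → sp10 → sp9.
It has 4 species and 3 links.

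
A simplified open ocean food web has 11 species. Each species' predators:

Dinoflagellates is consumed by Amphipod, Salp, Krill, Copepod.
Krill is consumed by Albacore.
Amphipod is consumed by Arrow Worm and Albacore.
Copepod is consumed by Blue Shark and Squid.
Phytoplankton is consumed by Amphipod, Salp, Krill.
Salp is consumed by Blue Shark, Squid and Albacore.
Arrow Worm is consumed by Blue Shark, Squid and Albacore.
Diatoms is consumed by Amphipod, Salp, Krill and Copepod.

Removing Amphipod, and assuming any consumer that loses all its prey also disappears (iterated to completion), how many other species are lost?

Remove Amphipod.
Round 1: Arrow Worm (all prey gone) → extinct.
No further losses. Total secondary extinctions: 1.

1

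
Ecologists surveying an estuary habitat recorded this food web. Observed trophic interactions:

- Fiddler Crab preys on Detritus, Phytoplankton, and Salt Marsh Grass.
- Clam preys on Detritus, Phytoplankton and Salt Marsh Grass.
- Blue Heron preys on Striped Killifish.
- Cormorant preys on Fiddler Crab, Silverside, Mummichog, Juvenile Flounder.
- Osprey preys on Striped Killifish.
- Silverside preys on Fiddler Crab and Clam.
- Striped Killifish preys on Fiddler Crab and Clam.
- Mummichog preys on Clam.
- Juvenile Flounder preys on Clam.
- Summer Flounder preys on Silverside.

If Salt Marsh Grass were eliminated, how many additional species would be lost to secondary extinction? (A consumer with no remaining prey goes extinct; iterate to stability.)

0

Remove Salt Marsh Grass.
Every predator of it retains at least one other prey: Fiddler Crab still has Phytoplankton, Detritus; Clam still has Phytoplankton, Detritus.
No consumer loses all prey, so no secondary extinctions occur.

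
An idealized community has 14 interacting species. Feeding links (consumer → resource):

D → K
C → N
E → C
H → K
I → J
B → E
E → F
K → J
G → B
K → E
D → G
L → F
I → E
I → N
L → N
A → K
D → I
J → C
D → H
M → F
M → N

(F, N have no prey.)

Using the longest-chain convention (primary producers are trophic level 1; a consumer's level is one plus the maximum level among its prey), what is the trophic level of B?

Trophic level 4

N is a producer → level 1.
C eats N → level 2.
E eats C (level 2); other prey at levels: F 1 → level 3.
B eats E → level 4.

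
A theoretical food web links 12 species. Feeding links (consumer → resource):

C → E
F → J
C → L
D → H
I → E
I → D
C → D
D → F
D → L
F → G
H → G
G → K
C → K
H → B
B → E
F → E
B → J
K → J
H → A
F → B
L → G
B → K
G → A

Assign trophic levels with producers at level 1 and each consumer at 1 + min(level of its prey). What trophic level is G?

A is a producer → level 1.
G eats A → level 2.

Trophic level 2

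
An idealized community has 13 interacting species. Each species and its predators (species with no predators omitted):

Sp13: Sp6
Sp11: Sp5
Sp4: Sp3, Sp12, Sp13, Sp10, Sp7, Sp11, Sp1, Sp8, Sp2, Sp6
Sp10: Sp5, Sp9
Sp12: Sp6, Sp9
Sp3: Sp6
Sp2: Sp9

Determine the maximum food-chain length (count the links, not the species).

One longest chain: Sp4 → Sp3 → Sp6.
It has 3 species and 2 links.

2 links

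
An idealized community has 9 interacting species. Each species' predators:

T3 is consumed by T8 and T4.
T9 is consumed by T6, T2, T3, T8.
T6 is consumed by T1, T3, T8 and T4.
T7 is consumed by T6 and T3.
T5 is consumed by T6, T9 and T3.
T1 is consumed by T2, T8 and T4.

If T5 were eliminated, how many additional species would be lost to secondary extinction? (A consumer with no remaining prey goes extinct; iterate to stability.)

1

Remove T5.
Round 1: T9 (all prey gone) → extinct.
No further losses. Total secondary extinctions: 1.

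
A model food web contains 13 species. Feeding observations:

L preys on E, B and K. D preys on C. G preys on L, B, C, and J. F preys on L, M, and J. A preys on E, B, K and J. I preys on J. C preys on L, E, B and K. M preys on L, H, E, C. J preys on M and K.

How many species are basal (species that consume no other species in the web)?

Basal species (no prey listed): B, K, H, E.
Count: 4.

4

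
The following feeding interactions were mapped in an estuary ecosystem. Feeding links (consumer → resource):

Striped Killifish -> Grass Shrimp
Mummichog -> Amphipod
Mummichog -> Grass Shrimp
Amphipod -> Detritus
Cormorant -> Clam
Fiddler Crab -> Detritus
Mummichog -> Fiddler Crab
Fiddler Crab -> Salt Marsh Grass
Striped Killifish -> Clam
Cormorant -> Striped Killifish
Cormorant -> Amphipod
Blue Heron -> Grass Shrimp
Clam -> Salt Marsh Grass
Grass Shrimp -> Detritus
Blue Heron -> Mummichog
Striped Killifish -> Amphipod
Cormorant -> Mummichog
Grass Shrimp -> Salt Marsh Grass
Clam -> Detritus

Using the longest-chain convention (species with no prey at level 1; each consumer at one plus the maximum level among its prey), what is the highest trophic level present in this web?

4

Basal resources (level 1): Detritus, Salt Marsh Grass.
Detritus → Fiddler Crab → Mummichog → Cormorant gives Cormorant level 4.
No species has a prey at level 4, so no species reaches level 5.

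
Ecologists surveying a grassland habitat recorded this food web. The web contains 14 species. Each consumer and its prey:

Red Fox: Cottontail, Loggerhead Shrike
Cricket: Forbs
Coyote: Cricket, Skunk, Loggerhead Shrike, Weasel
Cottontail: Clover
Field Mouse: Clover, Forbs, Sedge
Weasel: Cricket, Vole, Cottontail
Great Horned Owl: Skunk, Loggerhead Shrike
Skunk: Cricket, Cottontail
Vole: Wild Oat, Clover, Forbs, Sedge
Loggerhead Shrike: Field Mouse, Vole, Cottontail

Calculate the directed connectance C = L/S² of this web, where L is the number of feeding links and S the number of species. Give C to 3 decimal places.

C = 0.128

The web has S = 14 species and L = 25 feeding links.
C = L / S² = 25 / 196 = 0.1276 ≈ 0.128.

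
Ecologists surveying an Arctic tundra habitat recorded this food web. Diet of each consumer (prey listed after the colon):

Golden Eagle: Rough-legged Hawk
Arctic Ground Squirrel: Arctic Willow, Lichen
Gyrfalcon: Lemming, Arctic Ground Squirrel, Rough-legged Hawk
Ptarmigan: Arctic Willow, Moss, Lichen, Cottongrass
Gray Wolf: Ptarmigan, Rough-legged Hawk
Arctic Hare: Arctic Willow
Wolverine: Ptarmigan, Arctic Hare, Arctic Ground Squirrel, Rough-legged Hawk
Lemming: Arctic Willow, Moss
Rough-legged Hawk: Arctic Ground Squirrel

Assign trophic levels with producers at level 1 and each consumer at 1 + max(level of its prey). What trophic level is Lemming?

Trophic level 2

Arctic Willow is a producer → level 1.
Lemming eats Arctic Willow (level 1); other prey at levels: Moss 1 → level 2.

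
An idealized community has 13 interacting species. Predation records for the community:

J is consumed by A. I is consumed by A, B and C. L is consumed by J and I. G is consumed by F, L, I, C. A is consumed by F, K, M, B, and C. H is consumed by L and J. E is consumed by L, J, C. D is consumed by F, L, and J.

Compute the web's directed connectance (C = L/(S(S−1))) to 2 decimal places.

C = 0.15

The web has S = 13 species and L = 23 feeding links.
C = L / (S(S−1)) = 23 / 156 = 0.1474 ≈ 0.15.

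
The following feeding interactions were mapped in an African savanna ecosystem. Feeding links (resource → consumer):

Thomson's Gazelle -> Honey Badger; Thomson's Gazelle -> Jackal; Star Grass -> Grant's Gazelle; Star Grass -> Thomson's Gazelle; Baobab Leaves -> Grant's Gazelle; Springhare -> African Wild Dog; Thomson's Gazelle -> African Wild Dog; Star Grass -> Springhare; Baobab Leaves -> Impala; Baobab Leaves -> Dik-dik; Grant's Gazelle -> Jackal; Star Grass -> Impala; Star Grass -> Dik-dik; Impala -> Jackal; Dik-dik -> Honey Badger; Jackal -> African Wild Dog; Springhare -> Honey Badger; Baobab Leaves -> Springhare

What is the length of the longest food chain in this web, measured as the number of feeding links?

One longest chain: Baobab Leaves → Grant's Gazelle → Jackal → African Wild Dog.
It has 4 species and 3 links.

3 links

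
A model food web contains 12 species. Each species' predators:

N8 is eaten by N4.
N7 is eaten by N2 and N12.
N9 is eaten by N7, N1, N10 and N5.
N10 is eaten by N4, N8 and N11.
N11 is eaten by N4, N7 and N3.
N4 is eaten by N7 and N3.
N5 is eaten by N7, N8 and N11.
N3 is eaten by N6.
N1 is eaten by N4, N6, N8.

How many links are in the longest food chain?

5 links

One longest chain: N9 → N10 → N8 → N4 → N3 → N6.
It has 6 species and 5 links.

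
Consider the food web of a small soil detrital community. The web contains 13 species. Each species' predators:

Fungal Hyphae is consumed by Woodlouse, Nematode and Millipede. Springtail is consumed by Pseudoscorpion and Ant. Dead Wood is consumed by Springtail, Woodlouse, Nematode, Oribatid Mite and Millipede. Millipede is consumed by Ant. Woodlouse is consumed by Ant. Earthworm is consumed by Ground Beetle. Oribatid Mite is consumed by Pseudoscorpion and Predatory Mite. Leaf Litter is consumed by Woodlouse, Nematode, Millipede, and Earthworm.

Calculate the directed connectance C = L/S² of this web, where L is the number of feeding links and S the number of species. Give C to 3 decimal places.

C = 0.112

The web has S = 13 species and L = 19 feeding links.
C = L / S² = 19 / 169 = 0.1124 ≈ 0.112.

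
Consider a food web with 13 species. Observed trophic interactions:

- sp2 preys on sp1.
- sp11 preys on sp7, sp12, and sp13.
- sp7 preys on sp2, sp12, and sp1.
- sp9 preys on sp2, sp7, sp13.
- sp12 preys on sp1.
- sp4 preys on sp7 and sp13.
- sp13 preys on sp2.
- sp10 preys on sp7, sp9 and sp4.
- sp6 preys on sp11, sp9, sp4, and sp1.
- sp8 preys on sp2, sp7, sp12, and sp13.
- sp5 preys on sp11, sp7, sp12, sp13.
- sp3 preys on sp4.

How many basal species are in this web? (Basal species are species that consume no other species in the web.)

1

Basal species (no prey listed): sp1.
Count: 1.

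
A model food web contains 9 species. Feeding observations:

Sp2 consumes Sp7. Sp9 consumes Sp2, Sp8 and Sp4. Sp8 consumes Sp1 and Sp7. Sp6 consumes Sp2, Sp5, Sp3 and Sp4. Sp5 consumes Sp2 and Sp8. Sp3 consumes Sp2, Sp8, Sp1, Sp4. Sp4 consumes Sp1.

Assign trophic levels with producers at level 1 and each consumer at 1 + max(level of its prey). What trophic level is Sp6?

Sp7 is a producer → level 1.
Sp8 eats Sp7 (level 1); other prey at levels: Sp1 1 → level 2.
Sp5 eats Sp8 (level 2); other prey at levels: Sp2 2 → level 3.
Sp6 eats Sp5 (level 3); other prey at levels: Sp4 2, Sp2 2, Sp3 3 → level 4.

Trophic level 4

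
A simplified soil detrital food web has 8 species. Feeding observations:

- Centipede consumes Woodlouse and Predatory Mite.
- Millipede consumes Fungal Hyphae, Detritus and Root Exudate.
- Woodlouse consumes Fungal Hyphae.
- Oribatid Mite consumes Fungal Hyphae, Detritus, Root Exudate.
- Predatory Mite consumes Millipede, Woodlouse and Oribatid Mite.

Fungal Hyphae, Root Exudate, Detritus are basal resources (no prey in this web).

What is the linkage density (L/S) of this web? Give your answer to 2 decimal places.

L/S = 1.50

There are L = 12 links among S = 8 species.
L/S = 12/8 = 1.5000 ≈ 1.50.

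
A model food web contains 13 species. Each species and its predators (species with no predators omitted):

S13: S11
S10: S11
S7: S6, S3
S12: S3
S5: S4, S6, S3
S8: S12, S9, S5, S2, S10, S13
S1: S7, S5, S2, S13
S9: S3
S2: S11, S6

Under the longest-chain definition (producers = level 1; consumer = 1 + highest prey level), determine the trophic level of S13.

Trophic level 2

S8 is a producer → level 1.
S13 eats S8 (level 1); other prey at levels: S1 1 → level 2.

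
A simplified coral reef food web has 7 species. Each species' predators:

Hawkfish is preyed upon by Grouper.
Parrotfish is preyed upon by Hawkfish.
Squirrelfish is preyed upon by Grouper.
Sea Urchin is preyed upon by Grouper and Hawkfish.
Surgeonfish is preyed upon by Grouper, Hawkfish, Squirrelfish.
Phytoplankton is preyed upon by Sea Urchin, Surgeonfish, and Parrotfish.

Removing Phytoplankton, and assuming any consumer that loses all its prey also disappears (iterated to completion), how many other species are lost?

6

Remove Phytoplankton.
Round 1: Surgeonfish (all prey gone), Parrotfish (all prey gone), Sea Urchin (all prey gone) → extinct.
Round 2: Squirrelfish (all prey gone), Hawkfish (all prey gone) → extinct.
Round 3: Grouper (all prey gone) → extinct.
No further losses. Total secondary extinctions: 6.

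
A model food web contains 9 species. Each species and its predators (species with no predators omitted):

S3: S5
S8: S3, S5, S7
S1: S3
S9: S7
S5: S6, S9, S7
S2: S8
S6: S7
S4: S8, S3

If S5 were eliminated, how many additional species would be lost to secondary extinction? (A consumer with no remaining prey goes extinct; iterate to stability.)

Remove S5.
Round 1: S6 (all prey gone), S9 (all prey gone) → extinct.
No further losses. Total secondary extinctions: 2.

2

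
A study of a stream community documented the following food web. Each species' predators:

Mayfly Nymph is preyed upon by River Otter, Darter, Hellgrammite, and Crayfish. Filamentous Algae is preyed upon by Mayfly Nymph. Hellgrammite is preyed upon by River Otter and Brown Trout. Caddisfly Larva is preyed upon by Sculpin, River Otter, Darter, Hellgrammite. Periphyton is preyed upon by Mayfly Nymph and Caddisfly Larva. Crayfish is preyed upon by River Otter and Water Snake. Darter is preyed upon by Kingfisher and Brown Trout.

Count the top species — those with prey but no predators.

Top species (has prey, but nothing eats it): Sculpin, Brown Trout, River Otter, Water Snake, Kingfisher.
Count: 5.

5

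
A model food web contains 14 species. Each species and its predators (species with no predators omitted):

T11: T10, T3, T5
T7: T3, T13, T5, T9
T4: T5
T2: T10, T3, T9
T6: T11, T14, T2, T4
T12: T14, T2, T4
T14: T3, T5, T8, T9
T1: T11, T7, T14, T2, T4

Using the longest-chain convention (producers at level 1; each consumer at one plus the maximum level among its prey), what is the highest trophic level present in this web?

3

Producers (level 1): T6, T12, T1.
T1 → T7 → T13 gives T13 level 3.
No species has a prey at level 3, so no species reaches level 4.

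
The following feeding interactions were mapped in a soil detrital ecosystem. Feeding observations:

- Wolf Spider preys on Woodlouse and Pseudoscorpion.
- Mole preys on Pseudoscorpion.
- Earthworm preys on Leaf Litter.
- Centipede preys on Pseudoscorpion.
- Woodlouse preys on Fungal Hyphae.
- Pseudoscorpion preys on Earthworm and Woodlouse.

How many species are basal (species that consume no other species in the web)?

Basal species (no prey listed): Leaf Litter, Fungal Hyphae.
Count: 2.

2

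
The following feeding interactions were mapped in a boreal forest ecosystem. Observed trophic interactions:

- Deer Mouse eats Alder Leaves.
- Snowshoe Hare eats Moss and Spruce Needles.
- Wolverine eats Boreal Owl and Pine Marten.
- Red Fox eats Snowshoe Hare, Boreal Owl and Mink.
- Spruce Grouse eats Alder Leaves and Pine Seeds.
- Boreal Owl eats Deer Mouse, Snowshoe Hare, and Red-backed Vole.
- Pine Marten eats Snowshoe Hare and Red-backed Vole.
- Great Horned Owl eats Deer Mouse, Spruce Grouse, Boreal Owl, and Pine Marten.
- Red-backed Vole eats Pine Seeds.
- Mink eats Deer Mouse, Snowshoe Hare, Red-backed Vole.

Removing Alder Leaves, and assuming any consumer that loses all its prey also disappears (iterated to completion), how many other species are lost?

Remove Alder Leaves.
Round 1: Deer Mouse (all prey gone) → extinct.
No further losses. Total secondary extinctions: 1.

1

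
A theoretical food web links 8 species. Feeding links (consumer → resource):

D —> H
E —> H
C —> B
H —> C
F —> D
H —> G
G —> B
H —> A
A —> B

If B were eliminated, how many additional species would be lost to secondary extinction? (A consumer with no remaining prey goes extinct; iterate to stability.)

7

Remove B.
Round 1: C (all prey gone), A (all prey gone), G (all prey gone) → extinct.
Round 2: H (all prey gone) → extinct.
Round 3: D (all prey gone), E (all prey gone) → extinct.
Round 4: F (all prey gone) → extinct.
No further losses. Total secondary extinctions: 7.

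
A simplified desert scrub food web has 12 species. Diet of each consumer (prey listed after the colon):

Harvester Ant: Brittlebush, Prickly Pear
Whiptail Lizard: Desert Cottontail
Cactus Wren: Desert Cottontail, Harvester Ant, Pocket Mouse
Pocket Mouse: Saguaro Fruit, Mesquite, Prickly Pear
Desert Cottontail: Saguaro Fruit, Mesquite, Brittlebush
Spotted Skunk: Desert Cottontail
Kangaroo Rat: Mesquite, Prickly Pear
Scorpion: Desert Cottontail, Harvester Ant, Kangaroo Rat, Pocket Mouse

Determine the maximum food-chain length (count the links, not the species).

2 links

One longest chain: Saguaro Fruit → Desert Cottontail → Whiptail Lizard.
It has 3 species and 2 links.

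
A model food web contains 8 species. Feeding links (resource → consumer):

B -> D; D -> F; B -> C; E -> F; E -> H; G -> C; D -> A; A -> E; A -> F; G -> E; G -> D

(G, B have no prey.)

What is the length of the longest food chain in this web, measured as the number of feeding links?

4 links

One longest chain: G → D → A → E → H.
It has 5 species and 4 links.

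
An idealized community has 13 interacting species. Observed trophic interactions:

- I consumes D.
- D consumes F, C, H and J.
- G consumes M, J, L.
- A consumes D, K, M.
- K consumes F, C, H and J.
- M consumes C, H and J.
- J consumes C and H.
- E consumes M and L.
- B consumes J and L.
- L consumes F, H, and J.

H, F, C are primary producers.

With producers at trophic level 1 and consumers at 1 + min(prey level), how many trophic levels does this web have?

Producers (level 1): H, F, C.
Following each consumer down to its lowest-level prey: H → K → A (levels 1 through 3).
All prey of A (K 2, M 2, D 2) are at level 2 or above, so A is at level 1 + 2 = 3.
Every consumer has at least one prey at level 2 or below, so none exceeds level 3.

3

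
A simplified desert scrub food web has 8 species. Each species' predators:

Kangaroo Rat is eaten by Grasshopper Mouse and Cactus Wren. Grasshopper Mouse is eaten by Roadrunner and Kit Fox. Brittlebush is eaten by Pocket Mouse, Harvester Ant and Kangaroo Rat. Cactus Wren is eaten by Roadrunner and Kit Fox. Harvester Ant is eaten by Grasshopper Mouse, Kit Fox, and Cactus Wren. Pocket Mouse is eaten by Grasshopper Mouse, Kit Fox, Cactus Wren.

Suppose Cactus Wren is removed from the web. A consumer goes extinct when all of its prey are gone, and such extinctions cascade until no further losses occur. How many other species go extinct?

Remove Cactus Wren.
Every predator of it retains at least one other prey: Roadrunner still has Grasshopper Mouse; Kit Fox still has Pocket Mouse, Harvester Ant, Grasshopper Mouse.
No consumer loses all prey, so no secondary extinctions occur.

0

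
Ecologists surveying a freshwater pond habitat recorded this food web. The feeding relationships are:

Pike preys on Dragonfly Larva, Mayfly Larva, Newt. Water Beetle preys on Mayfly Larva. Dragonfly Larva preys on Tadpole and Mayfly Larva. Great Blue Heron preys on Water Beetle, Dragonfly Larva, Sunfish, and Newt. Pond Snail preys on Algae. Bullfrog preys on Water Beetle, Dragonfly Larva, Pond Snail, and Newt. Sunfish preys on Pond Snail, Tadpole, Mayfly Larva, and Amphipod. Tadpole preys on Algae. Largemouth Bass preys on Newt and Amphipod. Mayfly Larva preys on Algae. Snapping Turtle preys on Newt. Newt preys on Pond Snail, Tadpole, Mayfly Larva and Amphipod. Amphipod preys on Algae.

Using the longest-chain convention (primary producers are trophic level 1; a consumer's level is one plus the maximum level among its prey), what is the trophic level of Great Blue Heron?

Algae is a producer → level 1.
Tadpole eats Algae → level 2.
Dragonfly Larva eats Tadpole (level 2); other prey at levels: Mayfly Larva 2 → level 3.
Great Blue Heron eats Dragonfly Larva (level 3); other prey at levels: Sunfish 3, Water Beetle 3, Newt 3 → level 4.

Trophic level 4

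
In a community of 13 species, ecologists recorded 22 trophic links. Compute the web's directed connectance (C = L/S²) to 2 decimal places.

C = 0.13

The web has S = 13 species and L = 22 feeding links.
C = L / S² = 22 / 169 = 0.1302 ≈ 0.13.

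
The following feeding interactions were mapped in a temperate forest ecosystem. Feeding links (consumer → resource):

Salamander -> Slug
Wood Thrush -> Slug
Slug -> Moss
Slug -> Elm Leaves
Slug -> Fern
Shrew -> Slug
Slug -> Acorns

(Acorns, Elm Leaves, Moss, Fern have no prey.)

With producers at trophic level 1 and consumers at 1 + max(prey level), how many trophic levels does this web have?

3

Producers (level 1): Acorns, Elm Leaves, Moss, Fern.
Acorns → Slug → Shrew gives Shrew level 3.
No species has a prey at level 3, so no species reaches level 4.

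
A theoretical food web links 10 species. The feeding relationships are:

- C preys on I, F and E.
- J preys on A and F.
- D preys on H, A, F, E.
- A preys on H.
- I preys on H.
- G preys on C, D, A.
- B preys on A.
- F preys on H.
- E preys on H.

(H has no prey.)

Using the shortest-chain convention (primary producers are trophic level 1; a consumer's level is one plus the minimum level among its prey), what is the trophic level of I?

Trophic level 2

H is a producer → level 1.
I eats H → level 2.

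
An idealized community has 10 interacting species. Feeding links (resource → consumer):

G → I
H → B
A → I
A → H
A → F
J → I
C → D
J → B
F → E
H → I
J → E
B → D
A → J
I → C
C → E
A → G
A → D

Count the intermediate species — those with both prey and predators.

7

Intermediate species (has both prey and predators): J, F, H, G, I, B, C.
Count: 7.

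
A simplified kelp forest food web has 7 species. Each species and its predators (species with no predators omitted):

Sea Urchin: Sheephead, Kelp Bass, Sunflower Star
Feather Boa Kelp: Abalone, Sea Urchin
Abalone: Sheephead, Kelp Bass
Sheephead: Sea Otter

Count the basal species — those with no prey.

1

Basal species (no prey listed): Feather Boa Kelp.
Count: 1.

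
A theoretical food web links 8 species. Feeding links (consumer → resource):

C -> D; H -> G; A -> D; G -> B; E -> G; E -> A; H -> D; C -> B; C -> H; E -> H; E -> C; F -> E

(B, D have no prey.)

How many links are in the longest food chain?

5 links

One longest chain: B → G → H → C → E → F.
It has 6 species and 5 links.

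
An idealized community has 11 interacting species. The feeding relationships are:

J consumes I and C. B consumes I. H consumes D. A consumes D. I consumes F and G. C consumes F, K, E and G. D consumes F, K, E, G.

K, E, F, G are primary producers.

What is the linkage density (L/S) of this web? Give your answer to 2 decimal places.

L/S = 1.36

There are L = 15 links among S = 11 species.
L/S = 15/11 = 1.3636 ≈ 1.36.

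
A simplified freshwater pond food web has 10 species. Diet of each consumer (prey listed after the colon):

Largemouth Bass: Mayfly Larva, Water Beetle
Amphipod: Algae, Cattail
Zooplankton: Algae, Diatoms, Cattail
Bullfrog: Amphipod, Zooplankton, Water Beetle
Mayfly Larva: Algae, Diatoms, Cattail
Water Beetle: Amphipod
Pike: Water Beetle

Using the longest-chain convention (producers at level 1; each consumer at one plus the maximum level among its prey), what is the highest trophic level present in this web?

4

Producers (level 1): Algae, Diatoms, Cattail.
Algae → Amphipod → Water Beetle → Largemouth Bass gives Largemouth Bass level 4.
No species has a prey at level 4, so no species reaches level 5.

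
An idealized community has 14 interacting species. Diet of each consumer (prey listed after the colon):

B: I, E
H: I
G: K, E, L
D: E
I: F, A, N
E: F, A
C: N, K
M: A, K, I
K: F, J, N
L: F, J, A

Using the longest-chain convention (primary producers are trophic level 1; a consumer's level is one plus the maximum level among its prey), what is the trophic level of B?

Trophic level 3

F is a producer → level 1.
I eats F (level 1); other prey at levels: A 1, N 1 → level 2.
B eats I (level 2); other prey at levels: E 2 → level 3.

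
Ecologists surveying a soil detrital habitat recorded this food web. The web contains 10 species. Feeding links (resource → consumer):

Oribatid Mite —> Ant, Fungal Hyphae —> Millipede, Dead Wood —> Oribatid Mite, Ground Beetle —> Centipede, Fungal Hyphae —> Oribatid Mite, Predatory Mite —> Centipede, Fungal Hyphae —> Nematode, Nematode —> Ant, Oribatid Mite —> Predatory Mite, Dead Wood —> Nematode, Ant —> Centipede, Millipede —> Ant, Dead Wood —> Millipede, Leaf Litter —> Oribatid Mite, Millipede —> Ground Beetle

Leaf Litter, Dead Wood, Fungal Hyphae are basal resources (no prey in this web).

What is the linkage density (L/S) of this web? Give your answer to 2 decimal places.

There are L = 15 links among S = 10 species.
L/S = 15/10 = 1.5000 ≈ 1.50.

L/S = 1.50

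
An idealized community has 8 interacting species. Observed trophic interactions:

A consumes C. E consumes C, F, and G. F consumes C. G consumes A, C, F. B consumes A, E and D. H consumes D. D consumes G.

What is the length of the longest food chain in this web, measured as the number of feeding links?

4 links

One longest chain: C → F → G → D → H.
It has 5 species and 4 links.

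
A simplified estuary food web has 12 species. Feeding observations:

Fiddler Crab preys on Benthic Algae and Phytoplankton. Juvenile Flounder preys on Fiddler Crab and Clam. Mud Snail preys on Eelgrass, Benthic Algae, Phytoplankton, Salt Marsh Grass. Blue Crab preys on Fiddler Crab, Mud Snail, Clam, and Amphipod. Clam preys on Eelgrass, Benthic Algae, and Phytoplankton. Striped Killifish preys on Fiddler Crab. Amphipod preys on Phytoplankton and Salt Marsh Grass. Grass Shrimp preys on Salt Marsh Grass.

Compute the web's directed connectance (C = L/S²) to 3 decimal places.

C = 0.132

The web has S = 12 species and L = 19 feeding links.
C = L / S² = 19 / 144 = 0.1319 ≈ 0.132.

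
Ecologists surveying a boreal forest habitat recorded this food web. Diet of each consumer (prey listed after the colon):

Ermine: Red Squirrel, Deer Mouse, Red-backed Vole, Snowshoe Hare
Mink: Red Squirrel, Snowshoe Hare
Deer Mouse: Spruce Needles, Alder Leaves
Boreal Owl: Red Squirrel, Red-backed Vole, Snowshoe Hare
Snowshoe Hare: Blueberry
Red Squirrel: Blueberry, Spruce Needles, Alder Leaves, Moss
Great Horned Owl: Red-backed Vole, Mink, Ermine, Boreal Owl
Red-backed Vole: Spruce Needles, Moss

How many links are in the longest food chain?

One longest chain: Blueberry → Red Squirrel → Mink → Great Horned Owl.
It has 4 species and 3 links.

3 links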